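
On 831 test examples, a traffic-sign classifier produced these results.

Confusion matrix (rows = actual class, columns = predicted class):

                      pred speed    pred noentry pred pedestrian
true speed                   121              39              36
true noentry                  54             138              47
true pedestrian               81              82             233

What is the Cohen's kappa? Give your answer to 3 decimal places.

0.379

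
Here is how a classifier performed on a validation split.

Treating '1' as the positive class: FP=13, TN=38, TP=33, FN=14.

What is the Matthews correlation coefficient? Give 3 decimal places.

0.448

MCC = (TP·TN − FP·FN) / √((TP+FP)(TP+FN)(TN+FP)(TN+FN))
Numerator = 33·38 − 13·14 = 1072
Denominator = √(46·47·51·52) = √5733624 = 2394.4987
MCC = 1072 / 2394.4987 = 0.448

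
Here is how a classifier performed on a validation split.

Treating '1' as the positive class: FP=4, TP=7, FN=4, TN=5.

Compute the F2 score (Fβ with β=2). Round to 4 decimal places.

0.6364

Fβ = (1+β²)·TP / ((1+β²)·TP + β²·FN + FP), with β²=4
= 5·7 / (5·7 + 4·4 + 4) = 0.6364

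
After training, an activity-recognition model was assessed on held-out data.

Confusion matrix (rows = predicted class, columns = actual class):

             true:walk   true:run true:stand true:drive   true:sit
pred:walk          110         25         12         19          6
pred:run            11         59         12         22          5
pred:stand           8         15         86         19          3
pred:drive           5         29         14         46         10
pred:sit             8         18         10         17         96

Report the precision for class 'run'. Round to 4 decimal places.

Take TP from the diagonal, FP from the rest of the 'run' prediction marginal, FN from the rest of the 'run' actual marginal.
precision = TP/(TP+FP).
run: TP=59, FP=11+12+22+5=50 → 59/109 = 0.54128

0.5413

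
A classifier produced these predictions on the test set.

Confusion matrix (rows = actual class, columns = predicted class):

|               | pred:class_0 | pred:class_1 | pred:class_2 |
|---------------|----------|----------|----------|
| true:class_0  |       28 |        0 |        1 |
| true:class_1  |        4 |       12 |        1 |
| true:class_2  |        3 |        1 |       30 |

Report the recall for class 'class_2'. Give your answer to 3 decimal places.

Treat 'class_2' as positive and all other classes as negative.
recall = TP/(TP+FN).
class_2: TP=30, FN=3+1=4 → 30/34 = 0.8824

0.882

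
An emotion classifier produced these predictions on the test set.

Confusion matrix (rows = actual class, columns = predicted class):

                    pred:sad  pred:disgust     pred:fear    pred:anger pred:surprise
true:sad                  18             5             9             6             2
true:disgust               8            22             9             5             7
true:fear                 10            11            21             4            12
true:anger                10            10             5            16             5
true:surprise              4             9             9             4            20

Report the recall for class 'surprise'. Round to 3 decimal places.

0.435

recall = TP/(TP+FN).
surprise: TP=20, FN=4+9+9+4=26 → 20/46 = 0.4348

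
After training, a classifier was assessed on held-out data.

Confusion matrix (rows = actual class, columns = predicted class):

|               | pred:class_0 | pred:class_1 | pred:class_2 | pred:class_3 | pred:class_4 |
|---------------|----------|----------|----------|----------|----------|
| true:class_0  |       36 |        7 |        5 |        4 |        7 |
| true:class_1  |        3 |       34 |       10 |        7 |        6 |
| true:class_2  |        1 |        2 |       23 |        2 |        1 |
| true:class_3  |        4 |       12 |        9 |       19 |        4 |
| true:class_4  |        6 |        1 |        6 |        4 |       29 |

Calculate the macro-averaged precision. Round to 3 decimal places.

0.581

Per-class precision (TP/(TP+FP)):
  class_0: TP=36, FP=3+1+4+6=14 → 36/50 = 0.7200
  class_1: TP=34, FP=7+2+12+1=22 → 34/56 = 0.6071
  class_2: TP=23, FP=5+10+9+6=30 → 23/53 = 0.4340
  class_3: TP=19, FP=4+7+2+4=17 → 19/36 = 0.5278
  class_4: TP=29, FP=7+6+1+4=18 → 29/47 = 0.6170
Macro-precision = mean = (0.7200 + 0.6071 + 0.4340 + 0.5278 + 0.6170) / 5 = 0.581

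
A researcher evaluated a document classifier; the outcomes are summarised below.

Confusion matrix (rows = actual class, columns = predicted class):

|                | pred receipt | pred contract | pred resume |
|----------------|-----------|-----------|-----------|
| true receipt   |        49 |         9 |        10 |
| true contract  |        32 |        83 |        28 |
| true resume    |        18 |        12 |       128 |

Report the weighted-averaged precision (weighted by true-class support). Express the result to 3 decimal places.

0.731

Per-class precision (TP/(TP+FP)):
  receipt: TP=49, FP=32+18=50 → 49/99 = 0.4949
  contract: TP=83, FP=9+12=21 → 83/104 = 0.7981
  resume: TP=128, FP=10+28=38 → 128/166 = 0.7711
Weighted-precision = Σ (supportᵢ/N)·precisionᵢ with N=369: (68/369)·0.4949 + (143/369)·0.7981 + (158/369)·0.7711 = 0.731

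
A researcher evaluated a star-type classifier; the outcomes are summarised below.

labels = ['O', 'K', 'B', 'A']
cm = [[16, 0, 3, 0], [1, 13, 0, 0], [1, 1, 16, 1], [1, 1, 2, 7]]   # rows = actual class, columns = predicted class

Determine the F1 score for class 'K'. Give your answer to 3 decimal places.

0.897

Treat 'K' as positive and all other classes as negative.
F1 score = 2·TP/(2·TP+FP+FN).
K: TP=13, FP=0+1+1=2, FN=1+0+0=1 → 26/29 = 0.8966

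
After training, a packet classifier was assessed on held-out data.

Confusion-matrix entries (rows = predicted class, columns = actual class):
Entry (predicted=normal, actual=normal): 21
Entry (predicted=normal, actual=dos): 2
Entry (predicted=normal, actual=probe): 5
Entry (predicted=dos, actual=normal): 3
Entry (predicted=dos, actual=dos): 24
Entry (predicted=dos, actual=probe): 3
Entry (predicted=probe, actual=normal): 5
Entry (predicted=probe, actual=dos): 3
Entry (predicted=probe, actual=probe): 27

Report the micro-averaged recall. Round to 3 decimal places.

0.774

Micro-averaging pools counts across classes: ΣTP=72, ΣFP=21, ΣFN=21.
Micro-recall = TP/(TP+FN) on pooled counts = 0.774 (equals overall accuracy in single-label multiclass).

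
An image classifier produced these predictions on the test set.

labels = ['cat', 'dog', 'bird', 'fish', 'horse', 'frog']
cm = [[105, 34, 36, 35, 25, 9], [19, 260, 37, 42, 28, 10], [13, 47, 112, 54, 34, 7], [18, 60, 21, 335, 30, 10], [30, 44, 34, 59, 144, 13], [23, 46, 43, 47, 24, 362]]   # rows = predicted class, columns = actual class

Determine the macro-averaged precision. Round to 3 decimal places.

Per-class precision (TP/(TP+FP)):
  cat: TP=105, FP=34+36+35+25+9=139 → 105/244 = 0.4303
  dog: TP=260, FP=19+37+42+28+10=136 → 260/396 = 0.6566
  bird: TP=112, FP=13+47+54+34+7=155 → 112/267 = 0.4195
  fish: TP=335, FP=18+60+21+30+10=139 → 335/474 = 0.7068
  horse: TP=144, FP=30+44+34+59+13=180 → 144/324 = 0.4444
  frog: TP=362, FP=23+46+43+47+24=183 → 362/545 = 0.6642
Macro-precision = mean = (0.4303 + 0.6566 + 0.4195 + 0.7068 + 0.4444 + 0.6642) / 6 = 0.554

0.554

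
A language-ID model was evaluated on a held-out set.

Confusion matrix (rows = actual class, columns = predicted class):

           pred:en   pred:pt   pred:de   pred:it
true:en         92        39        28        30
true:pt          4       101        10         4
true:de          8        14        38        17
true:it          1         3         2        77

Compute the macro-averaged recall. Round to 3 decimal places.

0.689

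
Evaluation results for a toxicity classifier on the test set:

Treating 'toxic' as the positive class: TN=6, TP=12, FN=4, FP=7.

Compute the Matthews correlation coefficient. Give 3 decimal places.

MCC = (TP·TN − FP·FN) / √((TP+FP)(TP+FN)(TN+FP)(TN+FN))
Numerator = 12·6 − 7·4 = 44
Denominator = √(19·16·13·10) = √39520 = 198.7964
MCC = 44 / 198.7964 = 0.221

0.221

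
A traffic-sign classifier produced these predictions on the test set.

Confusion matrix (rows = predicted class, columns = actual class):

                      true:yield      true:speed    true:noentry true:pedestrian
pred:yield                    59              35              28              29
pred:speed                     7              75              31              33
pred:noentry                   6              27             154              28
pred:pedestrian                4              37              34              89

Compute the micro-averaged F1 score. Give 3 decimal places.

Micro-averaging pools counts across classes: ΣTP=377, ΣFP=299, ΣFN=299.
Micro-F1 score = 2·TP/(2·TP+FP+FN) on pooled counts = 0.558 (equals overall accuracy in single-label multiclass).

0.558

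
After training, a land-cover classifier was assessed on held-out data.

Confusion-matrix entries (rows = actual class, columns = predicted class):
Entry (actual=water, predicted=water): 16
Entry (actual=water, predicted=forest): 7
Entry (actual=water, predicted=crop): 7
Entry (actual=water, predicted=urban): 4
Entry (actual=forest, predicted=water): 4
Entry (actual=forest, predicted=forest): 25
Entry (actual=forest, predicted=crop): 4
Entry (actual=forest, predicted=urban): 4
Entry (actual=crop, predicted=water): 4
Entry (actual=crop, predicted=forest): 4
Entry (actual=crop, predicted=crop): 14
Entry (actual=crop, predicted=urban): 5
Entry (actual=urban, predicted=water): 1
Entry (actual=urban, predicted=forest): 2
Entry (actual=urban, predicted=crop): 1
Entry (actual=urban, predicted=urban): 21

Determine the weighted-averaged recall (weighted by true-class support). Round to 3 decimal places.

Per-class recall (TP/(TP+FN)):
  water: TP=16, FN=7+7+4=18 → 16/34 = 0.4706
  forest: TP=25, FN=4+4+4=12 → 25/37 = 0.6757
  crop: TP=14, FN=4+4+5=13 → 14/27 = 0.5185
  urban: TP=21, FN=1+2+1=4 → 21/25 = 0.8400
Weighted-recall = Σ (supportᵢ/N)·recallᵢ with N=123: (34/123)·0.4706 + (37/123)·0.6757 + (27/123)·0.5185 + (25/123)·0.8400 = 0.618

0.618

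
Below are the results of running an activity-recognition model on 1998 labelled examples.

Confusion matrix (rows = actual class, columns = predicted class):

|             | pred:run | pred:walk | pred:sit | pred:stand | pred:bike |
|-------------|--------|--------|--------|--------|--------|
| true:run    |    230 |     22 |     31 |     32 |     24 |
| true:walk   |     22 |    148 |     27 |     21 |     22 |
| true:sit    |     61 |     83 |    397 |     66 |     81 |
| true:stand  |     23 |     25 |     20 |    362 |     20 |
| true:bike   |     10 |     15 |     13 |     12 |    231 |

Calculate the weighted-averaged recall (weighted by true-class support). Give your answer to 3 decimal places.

0.685

Per-class recall (TP/(TP+FN)):
  run: TP=230, FN=22+31+32+24=109 → 230/339 = 0.6785
  walk: TP=148, FN=22+27+21+22=92 → 148/240 = 0.6167
  sit: TP=397, FN=61+83+66+81=291 → 397/688 = 0.5770
  stand: TP=362, FN=23+25+20+20=88 → 362/450 = 0.8044
  bike: TP=231, FN=10+15+13+12=50 → 231/281 = 0.8221
Weighted-recall = Σ (supportᵢ/N)·recallᵢ with N=1998: (339/1998)·0.6785 + (240/1998)·0.6167 + (688/1998)·0.5770 + (450/1998)·0.8044 + (281/1998)·0.8221 = 0.685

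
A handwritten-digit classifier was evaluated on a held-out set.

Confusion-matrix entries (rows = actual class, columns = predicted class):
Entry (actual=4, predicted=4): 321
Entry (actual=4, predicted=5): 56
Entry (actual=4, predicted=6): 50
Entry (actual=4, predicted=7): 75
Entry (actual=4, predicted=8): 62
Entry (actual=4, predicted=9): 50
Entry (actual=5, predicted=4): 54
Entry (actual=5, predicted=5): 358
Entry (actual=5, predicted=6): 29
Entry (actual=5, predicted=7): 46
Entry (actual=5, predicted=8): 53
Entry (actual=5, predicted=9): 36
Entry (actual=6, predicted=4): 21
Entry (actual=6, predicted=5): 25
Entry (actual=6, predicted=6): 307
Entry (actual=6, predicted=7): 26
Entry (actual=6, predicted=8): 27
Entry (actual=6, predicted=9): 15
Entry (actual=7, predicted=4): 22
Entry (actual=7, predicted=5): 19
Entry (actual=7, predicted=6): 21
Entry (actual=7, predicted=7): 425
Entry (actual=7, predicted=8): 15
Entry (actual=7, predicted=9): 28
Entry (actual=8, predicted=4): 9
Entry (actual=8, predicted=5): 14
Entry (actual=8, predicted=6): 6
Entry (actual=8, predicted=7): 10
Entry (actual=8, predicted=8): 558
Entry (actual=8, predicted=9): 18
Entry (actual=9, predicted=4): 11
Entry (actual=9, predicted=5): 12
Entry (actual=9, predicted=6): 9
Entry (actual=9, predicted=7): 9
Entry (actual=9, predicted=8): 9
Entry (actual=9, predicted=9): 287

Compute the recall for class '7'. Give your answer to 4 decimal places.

0.8019

Take TP from the diagonal, FP from the rest of the '7' prediction marginal, FN from the rest of the '7' actual marginal.
recall = TP/(TP+FN).
7: TP=425, FN=22+19+21+15+28=105 → 425/530 = 0.80189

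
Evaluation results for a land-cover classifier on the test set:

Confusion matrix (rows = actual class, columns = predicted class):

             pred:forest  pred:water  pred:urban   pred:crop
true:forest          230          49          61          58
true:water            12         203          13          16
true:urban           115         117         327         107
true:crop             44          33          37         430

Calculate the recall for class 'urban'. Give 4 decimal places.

Take TP from the diagonal, FP from the rest of the 'urban' prediction marginal, FN from the rest of the 'urban' actual marginal.
recall = TP/(TP+FN).
urban: TP=327, FN=115+117+107=339 → 327/666 = 0.49099

0.4910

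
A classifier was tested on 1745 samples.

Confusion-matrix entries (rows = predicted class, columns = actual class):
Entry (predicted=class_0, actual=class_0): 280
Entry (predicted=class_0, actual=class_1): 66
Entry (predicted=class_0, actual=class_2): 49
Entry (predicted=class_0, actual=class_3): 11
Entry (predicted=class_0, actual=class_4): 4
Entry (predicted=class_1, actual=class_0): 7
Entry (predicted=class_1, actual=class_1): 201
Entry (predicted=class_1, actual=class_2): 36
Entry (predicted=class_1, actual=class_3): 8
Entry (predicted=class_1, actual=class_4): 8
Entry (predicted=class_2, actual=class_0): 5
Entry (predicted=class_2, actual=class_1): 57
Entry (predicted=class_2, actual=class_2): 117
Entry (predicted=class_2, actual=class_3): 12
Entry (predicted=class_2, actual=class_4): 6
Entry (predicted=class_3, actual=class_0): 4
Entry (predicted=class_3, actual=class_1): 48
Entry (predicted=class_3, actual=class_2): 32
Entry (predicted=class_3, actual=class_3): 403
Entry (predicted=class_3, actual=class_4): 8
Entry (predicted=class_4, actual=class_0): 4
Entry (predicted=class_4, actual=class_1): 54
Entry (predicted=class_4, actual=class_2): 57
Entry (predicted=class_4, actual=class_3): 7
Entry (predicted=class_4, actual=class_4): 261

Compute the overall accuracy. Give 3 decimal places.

0.723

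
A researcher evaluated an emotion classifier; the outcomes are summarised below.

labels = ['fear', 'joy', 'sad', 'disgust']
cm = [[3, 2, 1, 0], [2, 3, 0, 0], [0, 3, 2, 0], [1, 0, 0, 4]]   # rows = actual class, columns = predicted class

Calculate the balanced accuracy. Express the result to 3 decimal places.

Balanced accuracy = mean of per-class recall.
  fear: recall = 3/6 = 0.5000
  joy: recall = 3/5 = 0.6000
  sad: recall = 2/5 = 0.4000
  disgust: recall = 4/5 = 0.8000
Mean = (0.5000 + 0.6000 + 0.4000 + 0.8000) / 4 = 0.575

0.575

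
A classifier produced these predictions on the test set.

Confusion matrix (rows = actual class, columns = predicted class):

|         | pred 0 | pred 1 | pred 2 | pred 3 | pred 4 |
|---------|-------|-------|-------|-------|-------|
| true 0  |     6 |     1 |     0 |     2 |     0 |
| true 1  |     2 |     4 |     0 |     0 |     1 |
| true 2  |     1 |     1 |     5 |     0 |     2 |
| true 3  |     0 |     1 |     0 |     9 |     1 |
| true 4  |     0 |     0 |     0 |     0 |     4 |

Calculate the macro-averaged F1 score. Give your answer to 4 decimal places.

Per-class F1 score (2·TP/(2·TP+FP+FN)):
  0: TP=6, FP=2+1+0+0=3, FN=1+0+2+0=3 → 12/18 = 0.66667
  1: TP=4, FP=1+1+1+0=3, FN=2+0+0+1=3 → 8/14 = 0.57143
  2: TP=5, FP=0+0+0+0=0, FN=1+1+0+2=4 → 10/14 = 0.71429
  3: TP=9, FP=2+0+0+0=2, FN=0+1+0+1=2 → 18/22 = 0.81818
  4: TP=4, FP=0+1+2+1=4, FN=0+0+0+0=0 → 8/12 = 0.66667
Macro-F1 score = mean = (0.66667 + 0.57143 + 0.71429 + 0.81818 + 0.66667) / 5 = 0.6874

0.6874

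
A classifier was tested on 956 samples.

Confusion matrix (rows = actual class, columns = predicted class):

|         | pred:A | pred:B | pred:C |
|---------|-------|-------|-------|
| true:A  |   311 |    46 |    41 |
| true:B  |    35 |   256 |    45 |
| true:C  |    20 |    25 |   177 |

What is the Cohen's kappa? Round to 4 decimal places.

Observed agreement pₒ = trace/N = 744/956 = 0.77824
Expected agreement pₑ = Σ (rowᵢ·colᵢ)/N² = (398·366 + 336·327 + 222·263)/956² = 0.34349
κ = (pₒ − pₑ)/(1 − pₑ) = (0.77824 − 0.34349)/(1 − 0.34349) = 0.6622

0.6622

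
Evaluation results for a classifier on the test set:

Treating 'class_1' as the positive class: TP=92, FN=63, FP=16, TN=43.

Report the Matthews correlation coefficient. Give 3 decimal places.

MCC = (TP·TN − FP·FN) / √((TP+FP)(TP+FN)(TN+FP)(TN+FN))
Numerator = 92·43 − 16·63 = 2948
Denominator = √(108·155·59·106) = √104691960 = 10231.9089
MCC = 2948 / 10231.9089 = 0.288

0.288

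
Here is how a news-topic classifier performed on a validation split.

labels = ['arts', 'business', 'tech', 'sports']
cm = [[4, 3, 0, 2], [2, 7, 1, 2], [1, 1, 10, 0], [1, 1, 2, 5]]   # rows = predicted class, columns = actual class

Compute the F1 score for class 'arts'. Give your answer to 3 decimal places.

Take TP from the diagonal, FP from the rest of the 'arts' prediction marginal, FN from the rest of the 'arts' actual marginal.
F1 score = 2·TP/(2·TP+FP+FN).
arts: TP=4, FP=3+0+2=5, FN=2+1+1=4 → 8/17 = 0.4706

0.471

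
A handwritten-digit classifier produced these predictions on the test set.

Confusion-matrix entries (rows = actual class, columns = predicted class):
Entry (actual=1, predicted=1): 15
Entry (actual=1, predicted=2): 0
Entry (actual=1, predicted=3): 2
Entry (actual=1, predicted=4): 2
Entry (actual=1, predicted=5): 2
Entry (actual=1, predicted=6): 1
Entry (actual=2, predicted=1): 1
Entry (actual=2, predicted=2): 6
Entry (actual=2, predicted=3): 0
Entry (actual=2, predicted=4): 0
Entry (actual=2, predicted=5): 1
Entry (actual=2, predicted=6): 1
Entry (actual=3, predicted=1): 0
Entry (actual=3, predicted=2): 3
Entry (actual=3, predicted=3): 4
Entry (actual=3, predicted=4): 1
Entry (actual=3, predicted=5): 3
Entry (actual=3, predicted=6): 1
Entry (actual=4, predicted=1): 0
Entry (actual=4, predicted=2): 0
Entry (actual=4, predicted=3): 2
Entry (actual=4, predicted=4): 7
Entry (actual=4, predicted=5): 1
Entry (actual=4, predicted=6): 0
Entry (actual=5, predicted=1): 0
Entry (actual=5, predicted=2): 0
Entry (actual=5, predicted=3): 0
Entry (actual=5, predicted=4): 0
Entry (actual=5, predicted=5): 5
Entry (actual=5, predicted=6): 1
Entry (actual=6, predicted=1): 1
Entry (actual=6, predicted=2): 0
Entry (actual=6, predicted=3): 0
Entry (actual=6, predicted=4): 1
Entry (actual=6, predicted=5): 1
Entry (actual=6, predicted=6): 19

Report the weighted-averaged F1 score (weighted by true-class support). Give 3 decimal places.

0.693

Per-class F1 score (2·TP/(2·TP+FP+FN)):
  1: TP=15, FP=1+0+0+0+1=2, FN=0+2+2+2+1=7 → 30/39 = 0.7692
  2: TP=6, FP=0+3+0+0+0=3, FN=1+0+0+1+1=3 → 12/18 = 0.6667
  3: TP=4, FP=2+0+2+0+0=4, FN=0+3+1+3+1=8 → 8/20 = 0.4000
  4: TP=7, FP=2+0+1+0+1=4, FN=0+0+2+1+0=3 → 14/21 = 0.6667
  5: TP=5, FP=2+1+3+1+1=8, FN=0+0+0+0+1=1 → 10/19 = 0.5263
  6: TP=19, FP=1+1+1+0+1=4, FN=1+0+0+1+1=3 → 38/45 = 0.8444
Weighted-F1 score = Σ (supportᵢ/N)·F1 scoreᵢ with N=81: (22/81)·0.7692 + (9/81)·0.6667 + (12/81)·0.4000 + (10/81)·0.6667 + (6/81)·0.5263 + (22/81)·0.8444 = 0.693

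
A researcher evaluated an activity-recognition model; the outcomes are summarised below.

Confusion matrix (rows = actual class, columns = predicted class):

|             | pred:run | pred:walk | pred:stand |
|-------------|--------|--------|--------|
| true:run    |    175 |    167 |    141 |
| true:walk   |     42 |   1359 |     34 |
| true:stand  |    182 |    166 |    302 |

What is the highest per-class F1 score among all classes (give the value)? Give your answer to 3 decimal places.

0.869

Per-class F1 score (2·TP/(2·TP+FP+FN)):
  run: TP=175, FP=42+182=224, FN=167+141=308 → 350/882 = 0.3968
  walk: TP=1359, FP=167+166=333, FN=42+34=76 → 2718/3127 = 0.8692
  stand: TP=302, FP=141+34=175, FN=182+166=348 → 604/1127 = 0.5359
Highest is class 'walk' with F1 score = 0.869.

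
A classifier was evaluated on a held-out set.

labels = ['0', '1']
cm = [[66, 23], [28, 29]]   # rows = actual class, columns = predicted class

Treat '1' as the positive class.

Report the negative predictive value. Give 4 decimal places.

NPV = TN/(TN+FN) = 66/(66+28) = 0.7021

0.7021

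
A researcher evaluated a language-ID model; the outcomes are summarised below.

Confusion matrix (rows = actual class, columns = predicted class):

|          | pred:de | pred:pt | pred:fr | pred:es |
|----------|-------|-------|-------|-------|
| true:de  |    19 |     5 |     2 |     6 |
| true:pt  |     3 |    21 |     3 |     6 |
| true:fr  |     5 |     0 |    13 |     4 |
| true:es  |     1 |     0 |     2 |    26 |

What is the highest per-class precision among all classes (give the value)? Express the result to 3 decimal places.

0.808

Per-class precision (TP/(TP+FP)):
  de: TP=19, FP=3+5+1=9 → 19/28 = 0.6786
  pt: TP=21, FP=5+0+0=5 → 21/26 = 0.8077
  fr: TP=13, FP=2+3+2=7 → 13/20 = 0.6500
  es: TP=26, FP=6+6+4=16 → 26/42 = 0.6190
Highest is class 'pt' with precision = 0.808.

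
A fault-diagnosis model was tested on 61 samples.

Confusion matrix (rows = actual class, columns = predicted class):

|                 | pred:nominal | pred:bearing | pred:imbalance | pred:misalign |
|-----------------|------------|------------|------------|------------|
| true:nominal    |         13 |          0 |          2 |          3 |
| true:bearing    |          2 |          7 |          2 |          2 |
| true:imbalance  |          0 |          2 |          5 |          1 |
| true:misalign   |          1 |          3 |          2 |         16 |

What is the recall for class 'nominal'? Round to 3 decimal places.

Treat 'nominal' as positive and all other classes as negative.
recall = TP/(TP+FN).
nominal: TP=13, FN=0+2+3=5 → 13/18 = 0.7222

0.722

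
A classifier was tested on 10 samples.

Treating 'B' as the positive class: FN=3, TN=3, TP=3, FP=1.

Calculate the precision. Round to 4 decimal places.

0.7500

Precision = TP/(TP+FP) = 3/(3+1) = 3/4 = 0.7500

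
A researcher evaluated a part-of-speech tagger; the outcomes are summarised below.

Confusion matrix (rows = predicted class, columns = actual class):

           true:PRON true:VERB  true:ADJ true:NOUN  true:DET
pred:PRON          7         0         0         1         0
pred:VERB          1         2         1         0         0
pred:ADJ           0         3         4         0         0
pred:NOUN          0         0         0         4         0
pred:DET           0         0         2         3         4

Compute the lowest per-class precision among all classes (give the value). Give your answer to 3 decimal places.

0.444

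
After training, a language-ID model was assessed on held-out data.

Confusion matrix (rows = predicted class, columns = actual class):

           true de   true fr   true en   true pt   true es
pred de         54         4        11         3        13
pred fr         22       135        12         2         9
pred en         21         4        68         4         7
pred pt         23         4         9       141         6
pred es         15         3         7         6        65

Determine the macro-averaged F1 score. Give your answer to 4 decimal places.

Per-class F1 score (2·TP/(2·TP+FP+FN)):
  de: TP=54, FP=4+11+3+13=31, FN=22+21+23+15=81 → 108/220 = 0.49091
  fr: TP=135, FP=22+12+2+9=45, FN=4+4+4+3=15 → 270/330 = 0.81818
  en: TP=68, FP=21+4+4+7=36, FN=11+12+9+7=39 → 136/211 = 0.64455
  pt: TP=141, FP=23+4+9+6=42, FN=3+2+4+6=15 → 282/339 = 0.83186
  es: TP=65, FP=15+3+7+6=31, FN=13+9+7+6=35 → 130/196 = 0.66327
Macro-F1 score = mean = (0.49091 + 0.81818 + 0.64455 + 0.83186 + 0.66327) / 5 = 0.6898

0.6898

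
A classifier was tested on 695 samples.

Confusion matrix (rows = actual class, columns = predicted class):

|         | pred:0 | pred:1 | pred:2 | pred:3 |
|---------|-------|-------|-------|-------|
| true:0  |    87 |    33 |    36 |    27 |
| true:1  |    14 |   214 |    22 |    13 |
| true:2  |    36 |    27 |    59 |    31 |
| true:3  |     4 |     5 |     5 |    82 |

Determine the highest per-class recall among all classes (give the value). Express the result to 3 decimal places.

Per-class recall (TP/(TP+FN)):
  0: TP=87, FN=33+36+27=96 → 87/183 = 0.4754
  1: TP=214, FN=14+22+13=49 → 214/263 = 0.8137
  2: TP=59, FN=36+27+31=94 → 59/153 = 0.3856
  3: TP=82, FN=4+5+5=14 → 82/96 = 0.8542
Highest is class '3' with recall = 0.854.

0.854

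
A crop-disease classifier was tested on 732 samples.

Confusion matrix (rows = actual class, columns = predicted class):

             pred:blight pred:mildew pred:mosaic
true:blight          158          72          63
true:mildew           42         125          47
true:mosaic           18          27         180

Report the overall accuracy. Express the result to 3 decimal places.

0.633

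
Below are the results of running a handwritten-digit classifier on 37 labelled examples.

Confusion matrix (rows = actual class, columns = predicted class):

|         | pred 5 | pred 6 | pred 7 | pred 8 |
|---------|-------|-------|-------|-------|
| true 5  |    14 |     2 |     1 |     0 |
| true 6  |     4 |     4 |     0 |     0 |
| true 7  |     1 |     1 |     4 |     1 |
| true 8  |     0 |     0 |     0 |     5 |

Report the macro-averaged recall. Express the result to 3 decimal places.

0.724

Per-class recall (TP/(TP+FN)):
  5: TP=14, FN=2+1+0=3 → 14/17 = 0.8235
  6: TP=4, FN=4+0+0=4 → 4/8 = 0.5000
  7: TP=4, FN=1+1+1=3 → 4/7 = 0.5714
  8: TP=5, FN=0+0+0=0 → 5/5 = 1.0000
Macro-recall = mean = (0.8235 + 0.5000 + 0.5714 + 1.0000) / 4 = 0.724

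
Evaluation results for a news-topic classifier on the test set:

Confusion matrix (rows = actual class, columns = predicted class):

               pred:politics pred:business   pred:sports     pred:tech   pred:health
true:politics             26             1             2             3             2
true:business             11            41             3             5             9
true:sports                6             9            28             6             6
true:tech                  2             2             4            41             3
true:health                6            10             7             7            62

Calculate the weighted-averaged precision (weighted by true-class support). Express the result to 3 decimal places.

0.666

Per-class precision (TP/(TP+FP)):
  politics: TP=26, FP=11+6+2+6=25 → 26/51 = 0.5098
  business: TP=41, FP=1+9+2+10=22 → 41/63 = 0.6508
  sports: TP=28, FP=2+3+4+7=16 → 28/44 = 0.6364
  tech: TP=41, FP=3+5+6+7=21 → 41/62 = 0.6613
  health: TP=62, FP=2+9+6+3=20 → 62/82 = 0.7561
Weighted-precision = Σ (supportᵢ/N)·precisionᵢ with N=302: (34/302)·0.5098 + (69/302)·0.6508 + (55/302)·0.6364 + (52/302)·0.6613 + (92/302)·0.7561 = 0.666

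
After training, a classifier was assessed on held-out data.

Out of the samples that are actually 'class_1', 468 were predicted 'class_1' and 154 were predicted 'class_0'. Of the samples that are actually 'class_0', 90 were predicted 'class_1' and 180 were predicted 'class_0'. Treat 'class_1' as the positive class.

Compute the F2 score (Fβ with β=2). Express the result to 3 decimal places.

Fβ = (1+β²)·TP / ((1+β²)·TP + β²·FN + FP), with β²=4
= 5·468 / (5·468 + 4·154 + 90) = 0.768

0.768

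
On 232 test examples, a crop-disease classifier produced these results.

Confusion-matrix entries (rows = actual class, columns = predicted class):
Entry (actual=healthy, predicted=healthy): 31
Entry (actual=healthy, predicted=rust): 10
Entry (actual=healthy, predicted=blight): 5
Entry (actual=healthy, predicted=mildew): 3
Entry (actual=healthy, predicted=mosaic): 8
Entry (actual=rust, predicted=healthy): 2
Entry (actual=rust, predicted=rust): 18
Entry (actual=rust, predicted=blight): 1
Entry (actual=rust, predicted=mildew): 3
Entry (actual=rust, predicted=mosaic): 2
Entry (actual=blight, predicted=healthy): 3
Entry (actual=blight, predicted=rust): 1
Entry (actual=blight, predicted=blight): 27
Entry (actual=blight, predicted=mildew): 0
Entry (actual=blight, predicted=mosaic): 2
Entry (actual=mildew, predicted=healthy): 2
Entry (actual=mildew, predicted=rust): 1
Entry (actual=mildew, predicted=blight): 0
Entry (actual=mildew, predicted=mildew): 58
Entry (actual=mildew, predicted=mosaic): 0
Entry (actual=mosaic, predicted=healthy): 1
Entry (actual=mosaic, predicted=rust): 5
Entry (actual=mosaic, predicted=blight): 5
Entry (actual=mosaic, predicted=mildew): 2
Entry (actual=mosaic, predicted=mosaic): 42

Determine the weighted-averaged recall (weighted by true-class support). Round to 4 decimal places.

0.7586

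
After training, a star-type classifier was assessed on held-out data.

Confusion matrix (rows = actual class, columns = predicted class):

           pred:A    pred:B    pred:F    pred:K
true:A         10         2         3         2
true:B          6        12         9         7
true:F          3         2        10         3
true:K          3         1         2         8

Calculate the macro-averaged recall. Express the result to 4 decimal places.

0.5170

Per-class recall (TP/(TP+FN)):
  A: TP=10, FN=2+3+2=7 → 10/17 = 0.58824
  B: TP=12, FN=6+9+7=22 → 12/34 = 0.35294
  F: TP=10, FN=3+2+3=8 → 10/18 = 0.55556
  K: TP=8, FN=3+1+2=6 → 8/14 = 0.57143
Macro-recall = mean = (0.58824 + 0.35294 + 0.55556 + 0.57143) / 4 = 0.5170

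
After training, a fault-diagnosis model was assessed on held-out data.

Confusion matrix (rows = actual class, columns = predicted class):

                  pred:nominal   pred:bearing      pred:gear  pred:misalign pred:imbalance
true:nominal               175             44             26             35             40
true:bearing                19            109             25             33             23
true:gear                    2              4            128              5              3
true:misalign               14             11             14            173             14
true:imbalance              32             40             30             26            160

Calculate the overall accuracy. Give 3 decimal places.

0.629

Accuracy = trace / total = (175+109+128+173+160=745) / 1185 = 745/1185 = 0.629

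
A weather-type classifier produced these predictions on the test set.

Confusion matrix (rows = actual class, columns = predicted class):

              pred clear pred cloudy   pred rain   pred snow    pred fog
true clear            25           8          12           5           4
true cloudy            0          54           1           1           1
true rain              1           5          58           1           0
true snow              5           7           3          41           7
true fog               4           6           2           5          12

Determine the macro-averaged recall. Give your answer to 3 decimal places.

Per-class recall (TP/(TP+FN)):
  clear: TP=25, FN=8+12+5+4=29 → 25/54 = 0.4630
  cloudy: TP=54, FN=0+1+1+1=3 → 54/57 = 0.9474
  rain: TP=58, FN=1+5+1+0=7 → 58/65 = 0.8923
  snow: TP=41, FN=5+7+3+7=22 → 41/63 = 0.6508
  fog: TP=12, FN=4+6+2+5=17 → 12/29 = 0.4138
Macro-recall = mean = (0.4630 + 0.9474 + 0.8923 + 0.6508 + 0.4138) / 5 = 0.673

0.673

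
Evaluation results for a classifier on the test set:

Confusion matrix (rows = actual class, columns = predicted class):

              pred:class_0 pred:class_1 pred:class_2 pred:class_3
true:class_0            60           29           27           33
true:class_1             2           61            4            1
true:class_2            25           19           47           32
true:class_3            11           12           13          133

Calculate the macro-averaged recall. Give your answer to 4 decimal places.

Per-class recall (TP/(TP+FN)):
  class_0: TP=60, FN=29+27+33=89 → 60/149 = 0.40268
  class_1: TP=61, FN=2+4+1=7 → 61/68 = 0.89706
  class_2: TP=47, FN=25+19+32=76 → 47/123 = 0.38211
  class_3: TP=133, FN=11+12+13=36 → 133/169 = 0.78698
Macro-recall = mean = (0.40268 + 0.89706 + 0.38211 + 0.78698) / 4 = 0.6172

0.6172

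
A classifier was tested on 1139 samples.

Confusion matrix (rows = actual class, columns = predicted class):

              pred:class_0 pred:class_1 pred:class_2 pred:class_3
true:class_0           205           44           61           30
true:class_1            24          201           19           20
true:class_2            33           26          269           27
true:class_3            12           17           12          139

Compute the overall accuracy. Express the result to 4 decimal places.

Accuracy = trace / total = (205+201+269+139=814) / 1139 = 814/1139 = 0.7147

0.7147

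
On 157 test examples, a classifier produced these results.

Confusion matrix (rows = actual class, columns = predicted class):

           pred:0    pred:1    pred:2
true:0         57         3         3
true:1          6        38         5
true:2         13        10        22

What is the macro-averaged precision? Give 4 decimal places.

0.7428

Per-class precision (TP/(TP+FP)):
  0: TP=57, FP=6+13=19 → 57/76 = 0.75000
  1: TP=38, FP=3+10=13 → 38/51 = 0.74510
  2: TP=22, FP=3+5=8 → 22/30 = 0.73333
Macro-precision = mean = (0.75000 + 0.74510 + 0.73333) / 3 = 0.7428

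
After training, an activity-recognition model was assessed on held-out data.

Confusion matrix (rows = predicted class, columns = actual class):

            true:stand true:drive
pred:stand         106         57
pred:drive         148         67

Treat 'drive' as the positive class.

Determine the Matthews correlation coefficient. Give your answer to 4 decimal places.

-0.0402

MCC = (TP·TN − FP·FN) / √((TP+FP)(TP+FN)(TN+FP)(TN+FN))
Numerator = 67·106 − 148·57 = -1334
Denominator = √(215·124·254·163) = √1103777320 = 33223.1443
MCC = -1334 / 33223.1443 = -0.0402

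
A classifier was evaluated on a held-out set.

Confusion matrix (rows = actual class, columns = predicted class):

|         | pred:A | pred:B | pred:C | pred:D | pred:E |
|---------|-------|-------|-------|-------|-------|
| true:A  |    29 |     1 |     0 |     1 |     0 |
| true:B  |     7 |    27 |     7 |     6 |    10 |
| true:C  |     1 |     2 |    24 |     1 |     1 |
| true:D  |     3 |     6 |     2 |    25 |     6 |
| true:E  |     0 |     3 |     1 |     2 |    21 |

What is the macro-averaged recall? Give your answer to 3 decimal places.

0.722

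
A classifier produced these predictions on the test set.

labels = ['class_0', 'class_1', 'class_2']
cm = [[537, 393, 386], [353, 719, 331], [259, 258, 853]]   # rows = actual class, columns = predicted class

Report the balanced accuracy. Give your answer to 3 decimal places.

0.514

Balanced accuracy = mean of per-class recall.
  class_0: recall = 537/1316 = 0.4081
  class_1: recall = 719/1403 = 0.5125
  class_2: recall = 853/1370 = 0.6226
Mean = (0.4081 + 0.5125 + 0.6226) / 3 = 0.514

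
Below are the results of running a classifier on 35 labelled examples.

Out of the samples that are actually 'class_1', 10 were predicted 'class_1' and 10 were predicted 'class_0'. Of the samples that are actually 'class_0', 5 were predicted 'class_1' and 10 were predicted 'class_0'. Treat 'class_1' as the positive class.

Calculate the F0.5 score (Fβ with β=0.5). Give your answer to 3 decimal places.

0.625

Fβ = (1+β²)·TP / ((1+β²)·TP + β²·FN + FP), with β²=1/4
= 1.25·10 / (1.25·10 + 0.25·10 + 5) = 0.625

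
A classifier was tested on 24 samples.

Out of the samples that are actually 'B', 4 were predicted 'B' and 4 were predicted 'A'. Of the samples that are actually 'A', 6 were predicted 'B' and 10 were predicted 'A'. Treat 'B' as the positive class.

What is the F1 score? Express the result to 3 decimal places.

0.444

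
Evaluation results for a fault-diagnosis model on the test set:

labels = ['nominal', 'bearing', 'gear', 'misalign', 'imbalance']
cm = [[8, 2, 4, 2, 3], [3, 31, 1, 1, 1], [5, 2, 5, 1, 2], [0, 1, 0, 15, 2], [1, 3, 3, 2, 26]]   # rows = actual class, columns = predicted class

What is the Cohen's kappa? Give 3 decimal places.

0.592

Observed agreement pₒ = trace/N = 85/124 = 0.6855
Expected agreement pₑ = Σ (rowᵢ·colᵢ)/N² = (19·17 + 37·39 + 15·13 + 18·21 + 35·34)/124² = 0.2295
κ = (pₒ − pₑ)/(1 − pₑ) = (0.6855 − 0.2295)/(1 − 0.2295) = 0.592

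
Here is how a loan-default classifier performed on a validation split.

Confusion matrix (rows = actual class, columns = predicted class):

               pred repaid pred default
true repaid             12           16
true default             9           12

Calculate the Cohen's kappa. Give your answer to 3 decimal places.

Observed agreement pₒ = trace/N = 24/49 = 0.4898
Expected agreement pₑ = Σ (rowᵢ·colᵢ)/N² = (28·21 + 21·28)/49² = 0.4898
κ = (pₒ − pₑ)/(1 − pₑ) = (0.4898 − 0.4898)/(1 − 0.4898) = 0.000

0.000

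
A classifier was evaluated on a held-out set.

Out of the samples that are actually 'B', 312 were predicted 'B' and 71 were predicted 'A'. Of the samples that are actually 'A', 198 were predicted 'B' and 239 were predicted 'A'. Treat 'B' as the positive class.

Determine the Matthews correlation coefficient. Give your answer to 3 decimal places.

MCC = (TP·TN − FP·FN) / √((TP+FP)(TP+FN)(TN+FP)(TN+FN))
Numerator = 312·239 − 198·71 = 60510
Denominator = √(510·383·437·310) = √26461355100 = 162669.4658
MCC = 60510 / 162669.4658 = 0.372

0.372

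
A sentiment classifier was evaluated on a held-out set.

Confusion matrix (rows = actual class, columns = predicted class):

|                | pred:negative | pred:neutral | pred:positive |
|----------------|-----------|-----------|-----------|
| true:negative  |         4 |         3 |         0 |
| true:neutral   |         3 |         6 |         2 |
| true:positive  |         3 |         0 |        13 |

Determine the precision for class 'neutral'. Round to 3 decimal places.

0.667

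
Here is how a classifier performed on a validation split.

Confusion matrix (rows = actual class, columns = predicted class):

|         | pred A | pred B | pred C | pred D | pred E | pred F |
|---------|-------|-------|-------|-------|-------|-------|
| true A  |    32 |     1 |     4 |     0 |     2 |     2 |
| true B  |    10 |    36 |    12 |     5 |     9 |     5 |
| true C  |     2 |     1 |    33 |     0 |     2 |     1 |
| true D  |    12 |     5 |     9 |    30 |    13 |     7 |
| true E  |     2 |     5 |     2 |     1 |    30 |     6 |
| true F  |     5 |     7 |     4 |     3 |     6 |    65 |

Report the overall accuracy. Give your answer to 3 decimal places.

0.612

Accuracy = trace / total = (32+36+33+30+30+65=226) / 369 = 226/369 = 0.612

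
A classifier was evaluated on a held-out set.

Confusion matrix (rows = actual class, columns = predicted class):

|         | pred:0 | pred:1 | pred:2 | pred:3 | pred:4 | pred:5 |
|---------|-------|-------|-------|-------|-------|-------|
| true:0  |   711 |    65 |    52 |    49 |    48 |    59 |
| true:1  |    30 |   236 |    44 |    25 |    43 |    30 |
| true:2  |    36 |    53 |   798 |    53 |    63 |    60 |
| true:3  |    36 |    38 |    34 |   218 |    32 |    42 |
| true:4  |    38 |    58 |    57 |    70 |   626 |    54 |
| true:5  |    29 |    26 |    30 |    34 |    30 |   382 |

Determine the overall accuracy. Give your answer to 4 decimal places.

0.6927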